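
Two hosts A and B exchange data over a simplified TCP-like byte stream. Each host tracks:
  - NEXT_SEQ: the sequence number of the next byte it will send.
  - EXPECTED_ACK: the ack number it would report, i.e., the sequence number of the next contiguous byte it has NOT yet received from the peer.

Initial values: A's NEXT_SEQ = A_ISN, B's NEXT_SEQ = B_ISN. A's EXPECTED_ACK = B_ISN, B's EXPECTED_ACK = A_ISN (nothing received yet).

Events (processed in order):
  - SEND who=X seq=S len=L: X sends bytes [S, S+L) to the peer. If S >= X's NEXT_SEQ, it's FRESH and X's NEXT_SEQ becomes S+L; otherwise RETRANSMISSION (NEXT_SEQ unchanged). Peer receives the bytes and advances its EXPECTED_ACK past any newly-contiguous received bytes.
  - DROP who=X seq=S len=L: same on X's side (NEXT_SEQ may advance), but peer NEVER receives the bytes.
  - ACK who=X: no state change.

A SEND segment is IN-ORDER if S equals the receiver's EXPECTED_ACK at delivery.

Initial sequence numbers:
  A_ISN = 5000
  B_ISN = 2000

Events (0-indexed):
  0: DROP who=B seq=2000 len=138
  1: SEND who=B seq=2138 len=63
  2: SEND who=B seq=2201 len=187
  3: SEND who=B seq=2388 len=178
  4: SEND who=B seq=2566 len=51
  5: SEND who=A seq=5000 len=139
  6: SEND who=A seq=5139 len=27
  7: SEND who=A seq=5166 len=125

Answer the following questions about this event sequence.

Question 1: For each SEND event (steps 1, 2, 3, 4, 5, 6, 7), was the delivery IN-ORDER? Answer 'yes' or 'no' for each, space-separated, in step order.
Step 1: SEND seq=2138 -> out-of-order
Step 2: SEND seq=2201 -> out-of-order
Step 3: SEND seq=2388 -> out-of-order
Step 4: SEND seq=2566 -> out-of-order
Step 5: SEND seq=5000 -> in-order
Step 6: SEND seq=5139 -> in-order
Step 7: SEND seq=5166 -> in-order

Answer: no no no no yes yes yes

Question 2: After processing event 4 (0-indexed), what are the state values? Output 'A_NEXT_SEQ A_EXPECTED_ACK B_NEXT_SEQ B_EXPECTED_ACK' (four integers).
After event 0: A_seq=5000 A_ack=2000 B_seq=2138 B_ack=5000
After event 1: A_seq=5000 A_ack=2000 B_seq=2201 B_ack=5000
After event 2: A_seq=5000 A_ack=2000 B_seq=2388 B_ack=5000
After event 3: A_seq=5000 A_ack=2000 B_seq=2566 B_ack=5000
After event 4: A_seq=5000 A_ack=2000 B_seq=2617 B_ack=5000

5000 2000 2617 5000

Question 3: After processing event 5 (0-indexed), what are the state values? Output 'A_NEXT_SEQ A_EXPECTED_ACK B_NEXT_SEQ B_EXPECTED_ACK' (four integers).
After event 0: A_seq=5000 A_ack=2000 B_seq=2138 B_ack=5000
After event 1: A_seq=5000 A_ack=2000 B_seq=2201 B_ack=5000
After event 2: A_seq=5000 A_ack=2000 B_seq=2388 B_ack=5000
After event 3: A_seq=5000 A_ack=2000 B_seq=2566 B_ack=5000
After event 4: A_seq=5000 A_ack=2000 B_seq=2617 B_ack=5000
After event 5: A_seq=5139 A_ack=2000 B_seq=2617 B_ack=5139

5139 2000 2617 5139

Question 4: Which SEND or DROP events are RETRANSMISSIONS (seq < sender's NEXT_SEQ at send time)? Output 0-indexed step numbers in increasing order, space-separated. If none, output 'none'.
Step 0: DROP seq=2000 -> fresh
Step 1: SEND seq=2138 -> fresh
Step 2: SEND seq=2201 -> fresh
Step 3: SEND seq=2388 -> fresh
Step 4: SEND seq=2566 -> fresh
Step 5: SEND seq=5000 -> fresh
Step 6: SEND seq=5139 -> fresh
Step 7: SEND seq=5166 -> fresh

Answer: none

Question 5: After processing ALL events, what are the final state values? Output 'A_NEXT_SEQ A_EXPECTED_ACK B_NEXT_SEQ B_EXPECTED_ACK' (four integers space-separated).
After event 0: A_seq=5000 A_ack=2000 B_seq=2138 B_ack=5000
After event 1: A_seq=5000 A_ack=2000 B_seq=2201 B_ack=5000
After event 2: A_seq=5000 A_ack=2000 B_seq=2388 B_ack=5000
After event 3: A_seq=5000 A_ack=2000 B_seq=2566 B_ack=5000
After event 4: A_seq=5000 A_ack=2000 B_seq=2617 B_ack=5000
After event 5: A_seq=5139 A_ack=2000 B_seq=2617 B_ack=5139
After event 6: A_seq=5166 A_ack=2000 B_seq=2617 B_ack=5166
After event 7: A_seq=5291 A_ack=2000 B_seq=2617 B_ack=5291

Answer: 5291 2000 2617 5291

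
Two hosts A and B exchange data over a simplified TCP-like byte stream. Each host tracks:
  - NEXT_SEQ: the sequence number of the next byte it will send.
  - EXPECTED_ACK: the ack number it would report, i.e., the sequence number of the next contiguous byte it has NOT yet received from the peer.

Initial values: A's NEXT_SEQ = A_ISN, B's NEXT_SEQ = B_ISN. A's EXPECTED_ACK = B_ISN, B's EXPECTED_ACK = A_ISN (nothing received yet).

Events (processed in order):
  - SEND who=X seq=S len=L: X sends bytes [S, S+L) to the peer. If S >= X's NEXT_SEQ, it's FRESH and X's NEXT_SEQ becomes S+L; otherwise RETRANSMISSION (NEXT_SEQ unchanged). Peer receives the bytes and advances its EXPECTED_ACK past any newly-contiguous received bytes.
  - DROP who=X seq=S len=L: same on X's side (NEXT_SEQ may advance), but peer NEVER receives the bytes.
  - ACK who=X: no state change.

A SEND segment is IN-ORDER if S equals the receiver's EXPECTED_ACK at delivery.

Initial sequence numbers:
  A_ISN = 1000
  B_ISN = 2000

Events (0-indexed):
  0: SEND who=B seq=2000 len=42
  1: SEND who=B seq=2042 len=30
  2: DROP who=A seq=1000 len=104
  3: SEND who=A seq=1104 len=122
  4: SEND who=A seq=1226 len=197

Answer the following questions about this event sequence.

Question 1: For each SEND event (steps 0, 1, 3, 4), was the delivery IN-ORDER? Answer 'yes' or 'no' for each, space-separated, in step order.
Answer: yes yes no no

Derivation:
Step 0: SEND seq=2000 -> in-order
Step 1: SEND seq=2042 -> in-order
Step 3: SEND seq=1104 -> out-of-order
Step 4: SEND seq=1226 -> out-of-order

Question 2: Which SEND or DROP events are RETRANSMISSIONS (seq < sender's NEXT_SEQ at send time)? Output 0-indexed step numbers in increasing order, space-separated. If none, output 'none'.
Step 0: SEND seq=2000 -> fresh
Step 1: SEND seq=2042 -> fresh
Step 2: DROP seq=1000 -> fresh
Step 3: SEND seq=1104 -> fresh
Step 4: SEND seq=1226 -> fresh

Answer: none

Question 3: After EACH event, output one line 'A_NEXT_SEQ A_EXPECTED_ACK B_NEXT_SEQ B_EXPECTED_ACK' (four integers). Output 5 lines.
1000 2042 2042 1000
1000 2072 2072 1000
1104 2072 2072 1000
1226 2072 2072 1000
1423 2072 2072 1000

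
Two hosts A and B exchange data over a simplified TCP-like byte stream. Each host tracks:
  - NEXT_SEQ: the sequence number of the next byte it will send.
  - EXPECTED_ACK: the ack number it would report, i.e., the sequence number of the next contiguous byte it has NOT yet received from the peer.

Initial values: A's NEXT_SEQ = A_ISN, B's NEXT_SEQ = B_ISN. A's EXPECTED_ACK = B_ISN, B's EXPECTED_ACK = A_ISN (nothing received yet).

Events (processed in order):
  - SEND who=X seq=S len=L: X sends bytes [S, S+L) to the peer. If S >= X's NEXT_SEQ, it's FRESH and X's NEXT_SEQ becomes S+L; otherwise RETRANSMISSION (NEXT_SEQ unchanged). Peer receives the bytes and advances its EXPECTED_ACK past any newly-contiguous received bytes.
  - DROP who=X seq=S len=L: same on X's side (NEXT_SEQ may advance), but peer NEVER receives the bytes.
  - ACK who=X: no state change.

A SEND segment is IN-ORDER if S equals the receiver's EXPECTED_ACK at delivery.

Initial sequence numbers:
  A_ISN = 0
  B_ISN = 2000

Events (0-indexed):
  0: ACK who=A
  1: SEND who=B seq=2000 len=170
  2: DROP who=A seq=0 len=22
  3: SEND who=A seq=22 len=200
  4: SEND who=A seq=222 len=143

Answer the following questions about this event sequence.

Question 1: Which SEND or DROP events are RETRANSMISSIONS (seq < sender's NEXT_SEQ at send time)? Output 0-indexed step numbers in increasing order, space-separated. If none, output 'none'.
Step 1: SEND seq=2000 -> fresh
Step 2: DROP seq=0 -> fresh
Step 3: SEND seq=22 -> fresh
Step 4: SEND seq=222 -> fresh

Answer: none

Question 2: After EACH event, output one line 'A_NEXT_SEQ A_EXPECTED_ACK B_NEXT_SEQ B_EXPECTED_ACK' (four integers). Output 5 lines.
0 2000 2000 0
0 2170 2170 0
22 2170 2170 0
222 2170 2170 0
365 2170 2170 0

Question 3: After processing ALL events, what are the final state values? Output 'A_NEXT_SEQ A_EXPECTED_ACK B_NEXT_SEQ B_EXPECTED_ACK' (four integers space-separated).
Answer: 365 2170 2170 0

Derivation:
After event 0: A_seq=0 A_ack=2000 B_seq=2000 B_ack=0
After event 1: A_seq=0 A_ack=2170 B_seq=2170 B_ack=0
After event 2: A_seq=22 A_ack=2170 B_seq=2170 B_ack=0
After event 3: A_seq=222 A_ack=2170 B_seq=2170 B_ack=0
After event 4: A_seq=365 A_ack=2170 B_seq=2170 B_ack=0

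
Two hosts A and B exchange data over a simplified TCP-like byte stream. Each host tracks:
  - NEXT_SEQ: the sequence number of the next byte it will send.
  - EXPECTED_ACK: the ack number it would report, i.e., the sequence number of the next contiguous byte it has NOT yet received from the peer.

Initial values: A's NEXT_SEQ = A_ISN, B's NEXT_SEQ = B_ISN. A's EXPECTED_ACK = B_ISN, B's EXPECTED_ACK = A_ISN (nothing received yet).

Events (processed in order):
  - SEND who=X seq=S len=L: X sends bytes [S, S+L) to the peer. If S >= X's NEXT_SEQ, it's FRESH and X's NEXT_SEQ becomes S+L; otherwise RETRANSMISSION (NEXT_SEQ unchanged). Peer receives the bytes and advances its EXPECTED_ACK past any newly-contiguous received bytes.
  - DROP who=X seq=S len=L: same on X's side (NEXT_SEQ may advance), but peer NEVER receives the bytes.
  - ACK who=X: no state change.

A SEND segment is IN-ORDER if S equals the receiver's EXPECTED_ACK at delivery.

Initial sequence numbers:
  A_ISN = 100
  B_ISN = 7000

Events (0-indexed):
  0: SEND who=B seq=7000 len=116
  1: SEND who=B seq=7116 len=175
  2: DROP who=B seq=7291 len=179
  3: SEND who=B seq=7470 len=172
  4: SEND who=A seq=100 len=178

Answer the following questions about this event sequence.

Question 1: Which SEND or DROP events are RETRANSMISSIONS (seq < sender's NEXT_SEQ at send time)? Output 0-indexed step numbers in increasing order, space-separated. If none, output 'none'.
Step 0: SEND seq=7000 -> fresh
Step 1: SEND seq=7116 -> fresh
Step 2: DROP seq=7291 -> fresh
Step 3: SEND seq=7470 -> fresh
Step 4: SEND seq=100 -> fresh

Answer: none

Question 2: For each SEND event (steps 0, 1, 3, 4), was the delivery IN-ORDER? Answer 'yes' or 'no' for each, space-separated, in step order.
Answer: yes yes no yes

Derivation:
Step 0: SEND seq=7000 -> in-order
Step 1: SEND seq=7116 -> in-order
Step 3: SEND seq=7470 -> out-of-order
Step 4: SEND seq=100 -> in-order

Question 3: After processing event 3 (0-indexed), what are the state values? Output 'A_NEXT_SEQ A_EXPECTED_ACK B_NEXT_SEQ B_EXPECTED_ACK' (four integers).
After event 0: A_seq=100 A_ack=7116 B_seq=7116 B_ack=100
After event 1: A_seq=100 A_ack=7291 B_seq=7291 B_ack=100
After event 2: A_seq=100 A_ack=7291 B_seq=7470 B_ack=100
After event 3: A_seq=100 A_ack=7291 B_seq=7642 B_ack=100

100 7291 7642 100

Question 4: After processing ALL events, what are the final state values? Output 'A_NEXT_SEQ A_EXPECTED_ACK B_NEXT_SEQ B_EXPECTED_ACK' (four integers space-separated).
Answer: 278 7291 7642 278

Derivation:
After event 0: A_seq=100 A_ack=7116 B_seq=7116 B_ack=100
After event 1: A_seq=100 A_ack=7291 B_seq=7291 B_ack=100
After event 2: A_seq=100 A_ack=7291 B_seq=7470 B_ack=100
After event 3: A_seq=100 A_ack=7291 B_seq=7642 B_ack=100
After event 4: A_seq=278 A_ack=7291 B_seq=7642 B_ack=278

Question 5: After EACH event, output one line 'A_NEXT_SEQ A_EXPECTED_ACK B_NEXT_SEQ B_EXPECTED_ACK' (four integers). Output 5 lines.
100 7116 7116 100
100 7291 7291 100
100 7291 7470 100
100 7291 7642 100
278 7291 7642 278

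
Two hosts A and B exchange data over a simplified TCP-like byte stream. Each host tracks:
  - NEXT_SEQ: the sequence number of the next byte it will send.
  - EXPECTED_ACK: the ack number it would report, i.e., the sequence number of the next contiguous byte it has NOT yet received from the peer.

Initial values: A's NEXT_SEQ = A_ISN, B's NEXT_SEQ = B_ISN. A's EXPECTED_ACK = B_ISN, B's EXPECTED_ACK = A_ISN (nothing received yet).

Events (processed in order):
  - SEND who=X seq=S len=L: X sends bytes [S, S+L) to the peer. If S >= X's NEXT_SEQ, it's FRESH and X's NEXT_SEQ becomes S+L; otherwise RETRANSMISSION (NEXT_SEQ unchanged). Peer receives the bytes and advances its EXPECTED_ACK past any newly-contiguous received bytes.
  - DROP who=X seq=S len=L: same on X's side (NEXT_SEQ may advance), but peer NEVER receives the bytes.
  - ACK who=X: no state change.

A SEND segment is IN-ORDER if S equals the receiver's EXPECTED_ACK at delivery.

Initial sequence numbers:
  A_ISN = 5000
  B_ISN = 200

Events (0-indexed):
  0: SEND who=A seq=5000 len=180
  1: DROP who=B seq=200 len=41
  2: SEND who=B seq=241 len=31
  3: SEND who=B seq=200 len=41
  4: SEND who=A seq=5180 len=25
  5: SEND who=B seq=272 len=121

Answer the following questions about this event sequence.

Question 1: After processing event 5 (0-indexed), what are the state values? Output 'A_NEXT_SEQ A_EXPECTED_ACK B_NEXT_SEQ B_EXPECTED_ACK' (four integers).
After event 0: A_seq=5180 A_ack=200 B_seq=200 B_ack=5180
After event 1: A_seq=5180 A_ack=200 B_seq=241 B_ack=5180
After event 2: A_seq=5180 A_ack=200 B_seq=272 B_ack=5180
After event 3: A_seq=5180 A_ack=272 B_seq=272 B_ack=5180
After event 4: A_seq=5205 A_ack=272 B_seq=272 B_ack=5205
After event 5: A_seq=5205 A_ack=393 B_seq=393 B_ack=5205

5205 393 393 5205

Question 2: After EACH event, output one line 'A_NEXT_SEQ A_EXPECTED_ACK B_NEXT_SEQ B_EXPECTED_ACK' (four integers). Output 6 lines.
5180 200 200 5180
5180 200 241 5180
5180 200 272 5180
5180 272 272 5180
5205 272 272 5205
5205 393 393 5205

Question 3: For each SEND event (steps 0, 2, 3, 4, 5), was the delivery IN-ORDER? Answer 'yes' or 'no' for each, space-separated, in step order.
Answer: yes no yes yes yes

Derivation:
Step 0: SEND seq=5000 -> in-order
Step 2: SEND seq=241 -> out-of-order
Step 3: SEND seq=200 -> in-order
Step 4: SEND seq=5180 -> in-order
Step 5: SEND seq=272 -> in-order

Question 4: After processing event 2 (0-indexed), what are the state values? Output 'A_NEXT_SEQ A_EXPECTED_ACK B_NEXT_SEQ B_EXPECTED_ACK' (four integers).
After event 0: A_seq=5180 A_ack=200 B_seq=200 B_ack=5180
After event 1: A_seq=5180 A_ack=200 B_seq=241 B_ack=5180
After event 2: A_seq=5180 A_ack=200 B_seq=272 B_ack=5180

5180 200 272 5180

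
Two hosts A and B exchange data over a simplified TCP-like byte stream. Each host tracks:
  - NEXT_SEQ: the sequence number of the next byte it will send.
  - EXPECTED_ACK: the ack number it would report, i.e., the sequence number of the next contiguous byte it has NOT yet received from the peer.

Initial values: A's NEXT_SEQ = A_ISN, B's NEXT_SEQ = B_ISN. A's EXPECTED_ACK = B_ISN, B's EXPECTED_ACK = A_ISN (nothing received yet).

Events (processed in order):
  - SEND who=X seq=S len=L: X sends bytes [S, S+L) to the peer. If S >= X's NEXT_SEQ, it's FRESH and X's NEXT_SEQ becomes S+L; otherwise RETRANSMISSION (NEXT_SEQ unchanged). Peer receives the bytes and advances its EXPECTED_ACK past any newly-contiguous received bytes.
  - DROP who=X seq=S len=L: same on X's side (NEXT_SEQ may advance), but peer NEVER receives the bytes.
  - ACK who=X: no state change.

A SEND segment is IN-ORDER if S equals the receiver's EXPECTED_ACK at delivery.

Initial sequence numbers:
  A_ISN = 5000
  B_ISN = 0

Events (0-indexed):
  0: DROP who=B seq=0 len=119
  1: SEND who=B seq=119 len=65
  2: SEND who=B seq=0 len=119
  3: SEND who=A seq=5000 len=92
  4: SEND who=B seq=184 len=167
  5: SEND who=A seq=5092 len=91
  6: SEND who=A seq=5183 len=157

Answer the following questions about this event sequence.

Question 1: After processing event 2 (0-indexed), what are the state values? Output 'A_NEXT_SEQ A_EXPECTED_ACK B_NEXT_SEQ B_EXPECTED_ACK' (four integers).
After event 0: A_seq=5000 A_ack=0 B_seq=119 B_ack=5000
After event 1: A_seq=5000 A_ack=0 B_seq=184 B_ack=5000
After event 2: A_seq=5000 A_ack=184 B_seq=184 B_ack=5000

5000 184 184 5000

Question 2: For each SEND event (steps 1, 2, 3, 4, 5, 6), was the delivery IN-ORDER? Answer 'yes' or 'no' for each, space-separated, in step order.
Step 1: SEND seq=119 -> out-of-order
Step 2: SEND seq=0 -> in-order
Step 3: SEND seq=5000 -> in-order
Step 4: SEND seq=184 -> in-order
Step 5: SEND seq=5092 -> in-order
Step 6: SEND seq=5183 -> in-order

Answer: no yes yes yes yes yes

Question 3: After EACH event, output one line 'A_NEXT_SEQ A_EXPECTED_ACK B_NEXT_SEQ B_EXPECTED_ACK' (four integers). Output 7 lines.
5000 0 119 5000
5000 0 184 5000
5000 184 184 5000
5092 184 184 5092
5092 351 351 5092
5183 351 351 5183
5340 351 351 5340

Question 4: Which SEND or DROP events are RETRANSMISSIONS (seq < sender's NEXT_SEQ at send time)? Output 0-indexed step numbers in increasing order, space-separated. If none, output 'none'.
Answer: 2

Derivation:
Step 0: DROP seq=0 -> fresh
Step 1: SEND seq=119 -> fresh
Step 2: SEND seq=0 -> retransmit
Step 3: SEND seq=5000 -> fresh
Step 4: SEND seq=184 -> fresh
Step 5: SEND seq=5092 -> fresh
Step 6: SEND seq=5183 -> fresh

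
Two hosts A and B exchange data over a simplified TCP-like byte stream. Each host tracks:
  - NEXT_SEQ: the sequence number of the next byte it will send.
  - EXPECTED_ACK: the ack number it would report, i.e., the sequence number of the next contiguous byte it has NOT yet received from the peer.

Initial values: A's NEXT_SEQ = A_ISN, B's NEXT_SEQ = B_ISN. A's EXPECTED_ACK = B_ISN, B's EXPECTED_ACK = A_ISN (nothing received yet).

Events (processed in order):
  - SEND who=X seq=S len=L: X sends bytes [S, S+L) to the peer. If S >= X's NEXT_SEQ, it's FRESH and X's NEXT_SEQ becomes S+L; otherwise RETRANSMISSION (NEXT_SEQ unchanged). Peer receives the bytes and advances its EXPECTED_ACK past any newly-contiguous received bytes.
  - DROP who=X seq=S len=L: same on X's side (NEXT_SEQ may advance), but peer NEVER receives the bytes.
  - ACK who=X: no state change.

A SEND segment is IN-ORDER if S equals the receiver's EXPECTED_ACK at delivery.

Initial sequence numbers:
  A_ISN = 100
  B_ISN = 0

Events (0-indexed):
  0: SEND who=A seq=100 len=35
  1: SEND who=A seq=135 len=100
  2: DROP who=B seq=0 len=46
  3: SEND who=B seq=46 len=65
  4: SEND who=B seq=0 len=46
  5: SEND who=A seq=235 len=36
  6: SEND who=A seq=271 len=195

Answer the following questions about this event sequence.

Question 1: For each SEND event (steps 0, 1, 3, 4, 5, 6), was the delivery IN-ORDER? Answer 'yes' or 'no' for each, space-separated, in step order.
Answer: yes yes no yes yes yes

Derivation:
Step 0: SEND seq=100 -> in-order
Step 1: SEND seq=135 -> in-order
Step 3: SEND seq=46 -> out-of-order
Step 4: SEND seq=0 -> in-order
Step 5: SEND seq=235 -> in-order
Step 6: SEND seq=271 -> in-order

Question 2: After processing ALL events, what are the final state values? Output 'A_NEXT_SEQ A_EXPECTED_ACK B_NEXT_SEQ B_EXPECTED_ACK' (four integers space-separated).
After event 0: A_seq=135 A_ack=0 B_seq=0 B_ack=135
After event 1: A_seq=235 A_ack=0 B_seq=0 B_ack=235
After event 2: A_seq=235 A_ack=0 B_seq=46 B_ack=235
After event 3: A_seq=235 A_ack=0 B_seq=111 B_ack=235
After event 4: A_seq=235 A_ack=111 B_seq=111 B_ack=235
After event 5: A_seq=271 A_ack=111 B_seq=111 B_ack=271
After event 6: A_seq=466 A_ack=111 B_seq=111 B_ack=466

Answer: 466 111 111 466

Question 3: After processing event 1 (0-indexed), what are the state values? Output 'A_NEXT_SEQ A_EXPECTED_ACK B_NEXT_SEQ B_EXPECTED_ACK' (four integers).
After event 0: A_seq=135 A_ack=0 B_seq=0 B_ack=135
After event 1: A_seq=235 A_ack=0 B_seq=0 B_ack=235

235 0 0 235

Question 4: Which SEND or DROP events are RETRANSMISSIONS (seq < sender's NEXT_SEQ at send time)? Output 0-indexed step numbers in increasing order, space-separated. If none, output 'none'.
Step 0: SEND seq=100 -> fresh
Step 1: SEND seq=135 -> fresh
Step 2: DROP seq=0 -> fresh
Step 3: SEND seq=46 -> fresh
Step 4: SEND seq=0 -> retransmit
Step 5: SEND seq=235 -> fresh
Step 6: SEND seq=271 -> fresh

Answer: 4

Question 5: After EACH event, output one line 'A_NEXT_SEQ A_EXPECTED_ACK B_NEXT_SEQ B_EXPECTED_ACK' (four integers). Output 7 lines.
135 0 0 135
235 0 0 235
235 0 46 235
235 0 111 235
235 111 111 235
271 111 111 271
466 111 111 466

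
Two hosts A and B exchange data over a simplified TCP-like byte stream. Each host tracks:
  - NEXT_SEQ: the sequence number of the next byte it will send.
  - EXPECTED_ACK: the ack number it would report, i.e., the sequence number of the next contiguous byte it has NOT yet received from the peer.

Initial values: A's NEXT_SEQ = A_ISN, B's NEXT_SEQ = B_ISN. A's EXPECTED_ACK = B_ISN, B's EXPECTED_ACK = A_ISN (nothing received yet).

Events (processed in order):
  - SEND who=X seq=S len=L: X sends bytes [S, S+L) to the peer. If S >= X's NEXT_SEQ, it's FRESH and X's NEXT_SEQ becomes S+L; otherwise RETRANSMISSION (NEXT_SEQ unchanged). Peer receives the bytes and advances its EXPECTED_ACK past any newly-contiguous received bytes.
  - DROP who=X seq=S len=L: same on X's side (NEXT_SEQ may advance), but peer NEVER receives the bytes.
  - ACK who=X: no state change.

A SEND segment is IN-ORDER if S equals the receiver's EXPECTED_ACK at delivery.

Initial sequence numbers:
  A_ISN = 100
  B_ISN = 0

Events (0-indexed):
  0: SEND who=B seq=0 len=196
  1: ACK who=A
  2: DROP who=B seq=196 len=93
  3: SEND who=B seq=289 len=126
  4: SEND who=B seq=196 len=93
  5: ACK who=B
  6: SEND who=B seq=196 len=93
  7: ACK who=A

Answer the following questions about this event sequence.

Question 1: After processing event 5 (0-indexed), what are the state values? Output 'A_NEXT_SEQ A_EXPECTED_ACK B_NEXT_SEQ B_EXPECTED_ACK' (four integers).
After event 0: A_seq=100 A_ack=196 B_seq=196 B_ack=100
After event 1: A_seq=100 A_ack=196 B_seq=196 B_ack=100
After event 2: A_seq=100 A_ack=196 B_seq=289 B_ack=100
After event 3: A_seq=100 A_ack=196 B_seq=415 B_ack=100
After event 4: A_seq=100 A_ack=415 B_seq=415 B_ack=100
After event 5: A_seq=100 A_ack=415 B_seq=415 B_ack=100

100 415 415 100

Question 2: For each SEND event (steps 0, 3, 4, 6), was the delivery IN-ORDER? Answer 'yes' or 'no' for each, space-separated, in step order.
Answer: yes no yes no

Derivation:
Step 0: SEND seq=0 -> in-order
Step 3: SEND seq=289 -> out-of-order
Step 4: SEND seq=196 -> in-order
Step 6: SEND seq=196 -> out-of-order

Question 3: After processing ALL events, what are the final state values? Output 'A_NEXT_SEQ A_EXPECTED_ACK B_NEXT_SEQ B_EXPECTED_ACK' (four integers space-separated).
Answer: 100 415 415 100

Derivation:
After event 0: A_seq=100 A_ack=196 B_seq=196 B_ack=100
After event 1: A_seq=100 A_ack=196 B_seq=196 B_ack=100
After event 2: A_seq=100 A_ack=196 B_seq=289 B_ack=100
After event 3: A_seq=100 A_ack=196 B_seq=415 B_ack=100
After event 4: A_seq=100 A_ack=415 B_seq=415 B_ack=100
After event 5: A_seq=100 A_ack=415 B_seq=415 B_ack=100
After event 6: A_seq=100 A_ack=415 B_seq=415 B_ack=100
After event 7: A_seq=100 A_ack=415 B_seq=415 B_ack=100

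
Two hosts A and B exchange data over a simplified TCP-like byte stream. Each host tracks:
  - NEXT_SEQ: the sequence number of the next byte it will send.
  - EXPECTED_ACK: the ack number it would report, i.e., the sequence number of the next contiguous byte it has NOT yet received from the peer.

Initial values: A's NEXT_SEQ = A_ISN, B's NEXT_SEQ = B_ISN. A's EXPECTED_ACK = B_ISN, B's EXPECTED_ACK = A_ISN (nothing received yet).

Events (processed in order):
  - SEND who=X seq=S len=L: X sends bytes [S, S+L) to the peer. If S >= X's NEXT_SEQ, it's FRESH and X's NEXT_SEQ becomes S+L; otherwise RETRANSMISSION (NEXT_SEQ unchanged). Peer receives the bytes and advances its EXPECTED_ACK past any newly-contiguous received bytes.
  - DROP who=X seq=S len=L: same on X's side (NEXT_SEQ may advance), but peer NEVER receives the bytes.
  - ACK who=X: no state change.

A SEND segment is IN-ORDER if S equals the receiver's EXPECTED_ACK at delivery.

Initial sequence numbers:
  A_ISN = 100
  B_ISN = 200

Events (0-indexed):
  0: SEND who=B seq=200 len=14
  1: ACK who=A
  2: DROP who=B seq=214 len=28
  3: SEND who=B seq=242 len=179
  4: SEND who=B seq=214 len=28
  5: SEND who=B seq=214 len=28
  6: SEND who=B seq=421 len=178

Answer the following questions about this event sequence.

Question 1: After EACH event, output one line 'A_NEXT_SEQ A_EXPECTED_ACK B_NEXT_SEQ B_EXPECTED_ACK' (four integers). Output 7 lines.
100 214 214 100
100 214 214 100
100 214 242 100
100 214 421 100
100 421 421 100
100 421 421 100
100 599 599 100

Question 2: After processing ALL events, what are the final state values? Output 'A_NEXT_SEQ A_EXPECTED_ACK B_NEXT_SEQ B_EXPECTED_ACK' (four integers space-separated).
Answer: 100 599 599 100

Derivation:
After event 0: A_seq=100 A_ack=214 B_seq=214 B_ack=100
After event 1: A_seq=100 A_ack=214 B_seq=214 B_ack=100
After event 2: A_seq=100 A_ack=214 B_seq=242 B_ack=100
After event 3: A_seq=100 A_ack=214 B_seq=421 B_ack=100
After event 4: A_seq=100 A_ack=421 B_seq=421 B_ack=100
After event 5: A_seq=100 A_ack=421 B_seq=421 B_ack=100
After event 6: A_seq=100 A_ack=599 B_seq=599 B_ack=100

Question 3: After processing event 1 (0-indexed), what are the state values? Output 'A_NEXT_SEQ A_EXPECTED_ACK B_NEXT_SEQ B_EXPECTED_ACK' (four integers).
After event 0: A_seq=100 A_ack=214 B_seq=214 B_ack=100
After event 1: A_seq=100 A_ack=214 B_seq=214 B_ack=100

100 214 214 100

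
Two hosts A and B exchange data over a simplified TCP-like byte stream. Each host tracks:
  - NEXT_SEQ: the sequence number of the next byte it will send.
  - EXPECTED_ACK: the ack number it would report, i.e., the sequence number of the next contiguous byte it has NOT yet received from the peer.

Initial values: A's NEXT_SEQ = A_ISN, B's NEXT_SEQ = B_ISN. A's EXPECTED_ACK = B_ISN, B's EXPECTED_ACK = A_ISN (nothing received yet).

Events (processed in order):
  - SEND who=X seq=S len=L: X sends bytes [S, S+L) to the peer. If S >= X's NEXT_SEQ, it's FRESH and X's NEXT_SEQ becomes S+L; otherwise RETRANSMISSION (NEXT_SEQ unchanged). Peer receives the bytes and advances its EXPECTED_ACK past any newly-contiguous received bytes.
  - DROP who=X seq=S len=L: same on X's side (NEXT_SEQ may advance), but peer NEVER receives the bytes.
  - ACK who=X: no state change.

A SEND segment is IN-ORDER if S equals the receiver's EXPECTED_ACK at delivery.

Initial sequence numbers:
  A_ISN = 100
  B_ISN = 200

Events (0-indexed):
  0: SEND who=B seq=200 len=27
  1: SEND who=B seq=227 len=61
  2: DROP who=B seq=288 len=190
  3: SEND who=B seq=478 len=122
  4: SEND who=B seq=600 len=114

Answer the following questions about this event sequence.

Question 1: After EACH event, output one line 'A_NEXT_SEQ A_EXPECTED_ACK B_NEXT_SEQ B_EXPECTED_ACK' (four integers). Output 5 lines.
100 227 227 100
100 288 288 100
100 288 478 100
100 288 600 100
100 288 714 100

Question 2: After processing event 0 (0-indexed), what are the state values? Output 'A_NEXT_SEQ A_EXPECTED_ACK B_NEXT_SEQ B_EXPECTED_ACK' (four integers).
After event 0: A_seq=100 A_ack=227 B_seq=227 B_ack=100

100 227 227 100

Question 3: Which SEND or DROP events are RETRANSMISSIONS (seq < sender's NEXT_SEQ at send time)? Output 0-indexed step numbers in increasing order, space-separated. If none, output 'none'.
Step 0: SEND seq=200 -> fresh
Step 1: SEND seq=227 -> fresh
Step 2: DROP seq=288 -> fresh
Step 3: SEND seq=478 -> fresh
Step 4: SEND seq=600 -> fresh

Answer: none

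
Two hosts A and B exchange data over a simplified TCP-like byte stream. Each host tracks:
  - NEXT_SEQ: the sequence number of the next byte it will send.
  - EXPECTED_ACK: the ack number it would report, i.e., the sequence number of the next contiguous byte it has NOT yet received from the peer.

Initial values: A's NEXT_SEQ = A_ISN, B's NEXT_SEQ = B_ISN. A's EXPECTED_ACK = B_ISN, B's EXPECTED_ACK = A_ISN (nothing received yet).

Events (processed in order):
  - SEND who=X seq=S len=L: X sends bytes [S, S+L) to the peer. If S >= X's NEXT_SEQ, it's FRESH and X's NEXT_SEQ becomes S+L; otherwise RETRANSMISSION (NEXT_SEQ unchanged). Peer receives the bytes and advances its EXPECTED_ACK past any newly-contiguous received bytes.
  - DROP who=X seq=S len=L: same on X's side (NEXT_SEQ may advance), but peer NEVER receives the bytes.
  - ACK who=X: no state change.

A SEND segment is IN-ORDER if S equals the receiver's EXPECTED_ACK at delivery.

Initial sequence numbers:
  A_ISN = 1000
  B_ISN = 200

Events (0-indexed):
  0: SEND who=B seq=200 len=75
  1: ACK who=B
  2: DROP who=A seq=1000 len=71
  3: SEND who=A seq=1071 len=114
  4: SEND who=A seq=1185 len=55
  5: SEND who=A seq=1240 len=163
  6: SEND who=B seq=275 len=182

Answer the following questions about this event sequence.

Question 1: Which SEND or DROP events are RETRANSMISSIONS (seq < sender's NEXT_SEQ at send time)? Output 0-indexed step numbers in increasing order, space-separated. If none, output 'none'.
Answer: none

Derivation:
Step 0: SEND seq=200 -> fresh
Step 2: DROP seq=1000 -> fresh
Step 3: SEND seq=1071 -> fresh
Step 4: SEND seq=1185 -> fresh
Step 5: SEND seq=1240 -> fresh
Step 6: SEND seq=275 -> fresh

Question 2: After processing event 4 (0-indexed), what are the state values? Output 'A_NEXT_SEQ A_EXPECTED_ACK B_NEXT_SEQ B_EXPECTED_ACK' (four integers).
After event 0: A_seq=1000 A_ack=275 B_seq=275 B_ack=1000
After event 1: A_seq=1000 A_ack=275 B_seq=275 B_ack=1000
After event 2: A_seq=1071 A_ack=275 B_seq=275 B_ack=1000
After event 3: A_seq=1185 A_ack=275 B_seq=275 B_ack=1000
After event 4: A_seq=1240 A_ack=275 B_seq=275 B_ack=1000

1240 275 275 1000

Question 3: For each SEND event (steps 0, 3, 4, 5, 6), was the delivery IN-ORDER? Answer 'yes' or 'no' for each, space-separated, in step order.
Step 0: SEND seq=200 -> in-order
Step 3: SEND seq=1071 -> out-of-order
Step 4: SEND seq=1185 -> out-of-order
Step 5: SEND seq=1240 -> out-of-order
Step 6: SEND seq=275 -> in-order

Answer: yes no no no yes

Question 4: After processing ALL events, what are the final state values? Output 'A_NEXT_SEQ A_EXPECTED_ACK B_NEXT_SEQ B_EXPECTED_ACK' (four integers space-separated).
After event 0: A_seq=1000 A_ack=275 B_seq=275 B_ack=1000
After event 1: A_seq=1000 A_ack=275 B_seq=275 B_ack=1000
After event 2: A_seq=1071 A_ack=275 B_seq=275 B_ack=1000
After event 3: A_seq=1185 A_ack=275 B_seq=275 B_ack=1000
After event 4: A_seq=1240 A_ack=275 B_seq=275 B_ack=1000
After event 5: A_seq=1403 A_ack=275 B_seq=275 B_ack=1000
After event 6: A_seq=1403 A_ack=457 B_seq=457 B_ack=1000

Answer: 1403 457 457 1000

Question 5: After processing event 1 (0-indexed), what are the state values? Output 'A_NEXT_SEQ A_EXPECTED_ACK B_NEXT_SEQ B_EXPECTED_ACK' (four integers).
After event 0: A_seq=1000 A_ack=275 B_seq=275 B_ack=1000
After event 1: A_seq=1000 A_ack=275 B_seq=275 B_ack=1000

1000 275 275 1000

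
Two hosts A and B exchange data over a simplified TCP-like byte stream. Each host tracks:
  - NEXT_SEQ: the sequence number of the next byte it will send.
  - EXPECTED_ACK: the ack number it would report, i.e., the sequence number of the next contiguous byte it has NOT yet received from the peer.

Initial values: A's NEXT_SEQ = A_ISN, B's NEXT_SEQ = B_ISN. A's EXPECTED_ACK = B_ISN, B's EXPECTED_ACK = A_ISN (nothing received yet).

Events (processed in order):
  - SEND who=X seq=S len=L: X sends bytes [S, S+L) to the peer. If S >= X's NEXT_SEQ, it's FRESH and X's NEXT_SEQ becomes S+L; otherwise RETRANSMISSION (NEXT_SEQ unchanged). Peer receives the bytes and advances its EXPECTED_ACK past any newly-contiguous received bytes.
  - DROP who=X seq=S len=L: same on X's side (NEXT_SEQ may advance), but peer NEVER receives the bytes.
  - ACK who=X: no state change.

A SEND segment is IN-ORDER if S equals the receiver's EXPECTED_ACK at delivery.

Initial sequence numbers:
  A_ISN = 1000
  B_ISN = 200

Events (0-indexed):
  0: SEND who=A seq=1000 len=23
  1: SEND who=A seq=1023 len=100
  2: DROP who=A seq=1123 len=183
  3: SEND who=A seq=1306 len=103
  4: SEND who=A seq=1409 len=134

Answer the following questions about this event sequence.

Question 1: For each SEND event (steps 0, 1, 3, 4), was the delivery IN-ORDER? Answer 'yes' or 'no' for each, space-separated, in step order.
Answer: yes yes no no

Derivation:
Step 0: SEND seq=1000 -> in-order
Step 1: SEND seq=1023 -> in-order
Step 3: SEND seq=1306 -> out-of-order
Step 4: SEND seq=1409 -> out-of-order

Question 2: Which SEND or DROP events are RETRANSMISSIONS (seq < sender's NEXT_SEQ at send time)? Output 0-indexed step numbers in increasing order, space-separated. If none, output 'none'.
Answer: none

Derivation:
Step 0: SEND seq=1000 -> fresh
Step 1: SEND seq=1023 -> fresh
Step 2: DROP seq=1123 -> fresh
Step 3: SEND seq=1306 -> fresh
Step 4: SEND seq=1409 -> fresh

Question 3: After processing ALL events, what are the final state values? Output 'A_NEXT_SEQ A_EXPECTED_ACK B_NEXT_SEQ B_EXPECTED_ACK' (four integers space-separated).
After event 0: A_seq=1023 A_ack=200 B_seq=200 B_ack=1023
After event 1: A_seq=1123 A_ack=200 B_seq=200 B_ack=1123
After event 2: A_seq=1306 A_ack=200 B_seq=200 B_ack=1123
After event 3: A_seq=1409 A_ack=200 B_seq=200 B_ack=1123
After event 4: A_seq=1543 A_ack=200 B_seq=200 B_ack=1123

Answer: 1543 200 200 1123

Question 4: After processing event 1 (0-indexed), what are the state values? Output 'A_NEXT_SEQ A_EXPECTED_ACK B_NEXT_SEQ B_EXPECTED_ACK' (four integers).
After event 0: A_seq=1023 A_ack=200 B_seq=200 B_ack=1023
After event 1: A_seq=1123 A_ack=200 B_seq=200 B_ack=1123

1123 200 200 1123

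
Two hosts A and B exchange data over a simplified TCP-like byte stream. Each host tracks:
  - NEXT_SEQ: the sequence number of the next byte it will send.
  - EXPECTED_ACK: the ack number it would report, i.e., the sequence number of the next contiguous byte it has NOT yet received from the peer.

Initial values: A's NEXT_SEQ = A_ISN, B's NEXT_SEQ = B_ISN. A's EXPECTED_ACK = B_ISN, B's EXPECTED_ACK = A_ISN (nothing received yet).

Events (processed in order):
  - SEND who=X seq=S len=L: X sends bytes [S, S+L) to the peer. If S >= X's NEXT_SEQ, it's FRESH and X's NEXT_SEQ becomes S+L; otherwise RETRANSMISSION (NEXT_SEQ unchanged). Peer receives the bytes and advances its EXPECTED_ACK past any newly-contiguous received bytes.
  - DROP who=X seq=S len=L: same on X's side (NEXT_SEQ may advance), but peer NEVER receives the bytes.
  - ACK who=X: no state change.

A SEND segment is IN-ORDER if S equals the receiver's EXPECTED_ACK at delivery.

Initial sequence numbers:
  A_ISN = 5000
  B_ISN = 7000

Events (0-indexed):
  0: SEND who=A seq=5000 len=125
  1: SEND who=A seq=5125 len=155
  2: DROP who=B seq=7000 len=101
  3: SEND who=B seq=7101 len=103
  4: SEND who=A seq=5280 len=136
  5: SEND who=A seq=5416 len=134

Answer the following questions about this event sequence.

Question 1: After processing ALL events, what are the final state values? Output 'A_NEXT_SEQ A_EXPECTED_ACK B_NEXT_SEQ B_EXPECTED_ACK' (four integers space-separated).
Answer: 5550 7000 7204 5550

Derivation:
After event 0: A_seq=5125 A_ack=7000 B_seq=7000 B_ack=5125
After event 1: A_seq=5280 A_ack=7000 B_seq=7000 B_ack=5280
After event 2: A_seq=5280 A_ack=7000 B_seq=7101 B_ack=5280
After event 3: A_seq=5280 A_ack=7000 B_seq=7204 B_ack=5280
After event 4: A_seq=5416 A_ack=7000 B_seq=7204 B_ack=5416
After event 5: A_seq=5550 A_ack=7000 B_seq=7204 B_ack=5550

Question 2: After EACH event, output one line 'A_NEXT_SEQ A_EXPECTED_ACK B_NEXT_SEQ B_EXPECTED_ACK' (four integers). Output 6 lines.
5125 7000 7000 5125
5280 7000 7000 5280
5280 7000 7101 5280
5280 7000 7204 5280
5416 7000 7204 5416
5550 7000 7204 5550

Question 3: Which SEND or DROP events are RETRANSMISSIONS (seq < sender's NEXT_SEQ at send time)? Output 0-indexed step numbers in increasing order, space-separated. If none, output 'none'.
Step 0: SEND seq=5000 -> fresh
Step 1: SEND seq=5125 -> fresh
Step 2: DROP seq=7000 -> fresh
Step 3: SEND seq=7101 -> fresh
Step 4: SEND seq=5280 -> fresh
Step 5: SEND seq=5416 -> fresh

Answer: none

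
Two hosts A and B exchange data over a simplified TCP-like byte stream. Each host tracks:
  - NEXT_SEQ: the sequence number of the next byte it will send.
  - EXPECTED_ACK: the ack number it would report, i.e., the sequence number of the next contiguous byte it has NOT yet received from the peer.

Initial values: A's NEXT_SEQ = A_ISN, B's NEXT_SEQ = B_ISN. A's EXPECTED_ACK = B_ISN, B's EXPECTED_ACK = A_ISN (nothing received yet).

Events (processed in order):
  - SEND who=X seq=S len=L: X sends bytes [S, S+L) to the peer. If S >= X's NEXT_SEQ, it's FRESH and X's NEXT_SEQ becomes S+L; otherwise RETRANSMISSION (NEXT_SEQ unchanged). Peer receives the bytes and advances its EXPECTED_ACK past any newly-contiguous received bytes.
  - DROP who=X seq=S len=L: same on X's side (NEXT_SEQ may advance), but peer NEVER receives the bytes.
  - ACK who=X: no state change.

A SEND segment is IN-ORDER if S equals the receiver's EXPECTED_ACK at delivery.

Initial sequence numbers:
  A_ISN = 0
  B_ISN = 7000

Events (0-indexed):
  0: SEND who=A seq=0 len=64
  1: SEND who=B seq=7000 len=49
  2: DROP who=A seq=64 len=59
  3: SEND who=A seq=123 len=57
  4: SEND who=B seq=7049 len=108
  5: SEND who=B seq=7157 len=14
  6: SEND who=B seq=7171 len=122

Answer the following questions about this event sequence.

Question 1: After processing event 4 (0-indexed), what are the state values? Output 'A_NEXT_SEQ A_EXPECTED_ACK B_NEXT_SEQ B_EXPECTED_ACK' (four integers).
After event 0: A_seq=64 A_ack=7000 B_seq=7000 B_ack=64
After event 1: A_seq=64 A_ack=7049 B_seq=7049 B_ack=64
After event 2: A_seq=123 A_ack=7049 B_seq=7049 B_ack=64
After event 3: A_seq=180 A_ack=7049 B_seq=7049 B_ack=64
After event 4: A_seq=180 A_ack=7157 B_seq=7157 B_ack=64

180 7157 7157 64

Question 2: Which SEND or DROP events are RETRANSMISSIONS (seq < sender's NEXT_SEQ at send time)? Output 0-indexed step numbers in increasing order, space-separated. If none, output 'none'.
Step 0: SEND seq=0 -> fresh
Step 1: SEND seq=7000 -> fresh
Step 2: DROP seq=64 -> fresh
Step 3: SEND seq=123 -> fresh
Step 4: SEND seq=7049 -> fresh
Step 5: SEND seq=7157 -> fresh
Step 6: SEND seq=7171 -> fresh

Answer: none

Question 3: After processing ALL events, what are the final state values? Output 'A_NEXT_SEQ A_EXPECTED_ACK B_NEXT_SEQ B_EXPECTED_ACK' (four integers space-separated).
Answer: 180 7293 7293 64

Derivation:
After event 0: A_seq=64 A_ack=7000 B_seq=7000 B_ack=64
After event 1: A_seq=64 A_ack=7049 B_seq=7049 B_ack=64
After event 2: A_seq=123 A_ack=7049 B_seq=7049 B_ack=64
After event 3: A_seq=180 A_ack=7049 B_seq=7049 B_ack=64
After event 4: A_seq=180 A_ack=7157 B_seq=7157 B_ack=64
After event 5: A_seq=180 A_ack=7171 B_seq=7171 B_ack=64
After event 6: A_seq=180 A_ack=7293 B_seq=7293 B_ack=64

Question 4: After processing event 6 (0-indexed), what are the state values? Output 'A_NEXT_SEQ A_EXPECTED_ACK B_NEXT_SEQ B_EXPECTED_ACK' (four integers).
After event 0: A_seq=64 A_ack=7000 B_seq=7000 B_ack=64
After event 1: A_seq=64 A_ack=7049 B_seq=7049 B_ack=64
After event 2: A_seq=123 A_ack=7049 B_seq=7049 B_ack=64
After event 3: A_seq=180 A_ack=7049 B_seq=7049 B_ack=64
After event 4: A_seq=180 A_ack=7157 B_seq=7157 B_ack=64
After event 5: A_seq=180 A_ack=7171 B_seq=7171 B_ack=64
After event 6: A_seq=180 A_ack=7293 B_seq=7293 B_ack=64

180 7293 7293 64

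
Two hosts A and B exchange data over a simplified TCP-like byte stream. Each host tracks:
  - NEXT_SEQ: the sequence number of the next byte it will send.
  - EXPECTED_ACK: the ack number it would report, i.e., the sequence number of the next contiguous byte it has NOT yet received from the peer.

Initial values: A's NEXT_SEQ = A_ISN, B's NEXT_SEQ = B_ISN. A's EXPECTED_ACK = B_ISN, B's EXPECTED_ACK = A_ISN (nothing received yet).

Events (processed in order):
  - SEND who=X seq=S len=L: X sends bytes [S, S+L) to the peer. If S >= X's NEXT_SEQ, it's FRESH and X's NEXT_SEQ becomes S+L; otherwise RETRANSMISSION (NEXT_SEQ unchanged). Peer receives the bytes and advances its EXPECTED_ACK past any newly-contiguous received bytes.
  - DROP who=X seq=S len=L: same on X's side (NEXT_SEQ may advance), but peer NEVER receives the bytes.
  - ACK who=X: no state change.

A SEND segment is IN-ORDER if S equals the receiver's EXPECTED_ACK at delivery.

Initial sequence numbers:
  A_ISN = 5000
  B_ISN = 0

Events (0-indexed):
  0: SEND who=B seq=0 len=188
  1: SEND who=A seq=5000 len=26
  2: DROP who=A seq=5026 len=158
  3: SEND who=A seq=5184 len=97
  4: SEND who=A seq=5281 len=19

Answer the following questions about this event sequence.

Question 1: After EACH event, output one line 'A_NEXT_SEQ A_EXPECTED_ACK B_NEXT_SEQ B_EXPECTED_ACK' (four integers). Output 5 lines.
5000 188 188 5000
5026 188 188 5026
5184 188 188 5026
5281 188 188 5026
5300 188 188 5026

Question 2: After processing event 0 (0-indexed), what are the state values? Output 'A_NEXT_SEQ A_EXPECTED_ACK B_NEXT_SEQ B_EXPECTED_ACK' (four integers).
After event 0: A_seq=5000 A_ack=188 B_seq=188 B_ack=5000

5000 188 188 5000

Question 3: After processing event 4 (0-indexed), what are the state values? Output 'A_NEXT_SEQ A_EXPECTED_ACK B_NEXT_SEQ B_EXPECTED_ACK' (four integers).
After event 0: A_seq=5000 A_ack=188 B_seq=188 B_ack=5000
After event 1: A_seq=5026 A_ack=188 B_seq=188 B_ack=5026
After event 2: A_seq=5184 A_ack=188 B_seq=188 B_ack=5026
After event 3: A_seq=5281 A_ack=188 B_seq=188 B_ack=5026
After event 4: A_seq=5300 A_ack=188 B_seq=188 B_ack=5026

5300 188 188 5026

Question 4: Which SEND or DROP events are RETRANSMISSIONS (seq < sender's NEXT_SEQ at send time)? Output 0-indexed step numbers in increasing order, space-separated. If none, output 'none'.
Answer: none

Derivation:
Step 0: SEND seq=0 -> fresh
Step 1: SEND seq=5000 -> fresh
Step 2: DROP seq=5026 -> fresh
Step 3: SEND seq=5184 -> fresh
Step 4: SEND seq=5281 -> fresh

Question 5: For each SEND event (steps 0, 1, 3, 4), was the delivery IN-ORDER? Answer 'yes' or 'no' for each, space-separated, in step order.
Step 0: SEND seq=0 -> in-order
Step 1: SEND seq=5000 -> in-order
Step 3: SEND seq=5184 -> out-of-order
Step 4: SEND seq=5281 -> out-of-order

Answer: yes yes no no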